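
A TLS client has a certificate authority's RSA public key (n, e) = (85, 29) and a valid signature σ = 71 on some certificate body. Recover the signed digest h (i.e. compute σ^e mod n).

Squares mod 85: σ^1≡71, σ^2≡26, σ^4≡81, σ^8≡16, σ^16≡1
29 = 16 + 8 + 4 + 1, so σ^29 ≡ 1·16·81·71 ≡ 46 (mod 85)

46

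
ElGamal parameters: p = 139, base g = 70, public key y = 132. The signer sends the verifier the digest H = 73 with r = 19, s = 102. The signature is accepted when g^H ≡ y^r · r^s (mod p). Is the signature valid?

valid

Left side g^H mod p:
70^73 mod 139 = 26
Right side y^r · r^s mod p:
132^19 mod 139 = 56
19^102 mod 139 = 65
56·65 = 3640 ≡ 26 (mod 139)
26 ≡ 26 (mod 139), so the signature is genuine.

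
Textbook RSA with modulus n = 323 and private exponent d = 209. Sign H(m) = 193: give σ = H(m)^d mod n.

(H(m))^2 ≡ 193^2 = 37249 ≡ 104
(H(m))^4 ≡ 104^2 = 10816 ≡ 157
(H(m))^8 ≡ 157^2 = 24649 ≡ 101
(H(m))^16 ≡ 101^2 = 10201 ≡ 188
(H(m))^32 ≡ 188^2 = 35344 ≡ 137
(H(m))^64 ≡ 137^2 = 18769 ≡ 35
(H(m))^128 ≡ 35^2 = 1225 ≡ 256
209 = 128 + 64 + 16 + 1, so (H(m))^209 ≡ 256·35·188·193 ≡ 295 (mod 323)

295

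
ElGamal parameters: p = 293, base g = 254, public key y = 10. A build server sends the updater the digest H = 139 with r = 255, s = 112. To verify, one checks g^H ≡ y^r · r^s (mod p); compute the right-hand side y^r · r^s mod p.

10^2 = 100
10^4 ≡ 100^2 = 10000 ≡ 38
10^8 ≡ 38^2 = 1444 ≡ 272
10^16 ≡ 272^2 = 73984 ≡ 148
10^32 ≡ 148^2 = 21904 ≡ 222
10^64 ≡ 222^2 = 49284 ≡ 60
10^128 ≡ 60^2 = 3600 ≡ 84
255 = 128 + 64 + 32 + 16 + 8 + 4 + 2 + 1, so 10^255 ≡ 84·60·222·148·272·38·100·10 ≡ 61 (mod 293)
255^2 = 65025 ≡ 272
255^4 ≡ 272^2 = 73984 ≡ 148
255^8 ≡ 148^2 = 21904 ≡ 222
255^16 ≡ 222^2 = 49284 ≡ 60
255^32 ≡ 60^2 = 3600 ≡ 84
255^64 ≡ 84^2 = 7056 ≡ 24
112 = 64 + 32 + 16, so 255^112 ≡ 24·84·60 ≡ 244 (mod 293)
y^r · r^s ≡ 61·244 = 14884 ≡ 234 (mod 293)

234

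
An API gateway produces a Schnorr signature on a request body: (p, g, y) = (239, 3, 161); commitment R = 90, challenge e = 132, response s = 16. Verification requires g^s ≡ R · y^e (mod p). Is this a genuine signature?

genuine

g^s mod p:
3^2 = 9
3^4 ≡ 9^2 = 81
3^8 ≡ 81^2 = 6561 ≡ 108
3^16 ≡ 108^2 = 11664 ≡ 192
R · y^e mod p:
161^2 = 25921 ≡ 109
161^4 ≡ 109^2 = 11881 ≡ 170
161^8 ≡ 170^2 = 28900 ≡ 220
161^16 ≡ 220^2 = 48400 ≡ 122
161^32 ≡ 122^2 = 14884 ≡ 66
161^64 ≡ 66^2 = 4356 ≡ 54
161^128 ≡ 54^2 = 2916 ≡ 48
132 = 128 + 4, so 161^132 ≡ 48·170 ≡ 34 (mod 239)
90·34 = 3060 ≡ 192 (mod 239)
192 ≡ 192 (mod 239); signature holds.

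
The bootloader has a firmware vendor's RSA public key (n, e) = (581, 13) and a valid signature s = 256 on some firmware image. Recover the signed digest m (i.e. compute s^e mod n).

480

Squares mod 581: s^1≡256, s^2≡464, s^4≡326, s^8≡534
13 = 8 + 4 + 1, so s^13 ≡ 534·326·256 ≡ 480 (mod 581)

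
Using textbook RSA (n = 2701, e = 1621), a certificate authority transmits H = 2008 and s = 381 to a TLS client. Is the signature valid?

s^2 ≡ 381^2 = 145161 ≡ 2008
s^4 ≡ 2008^2 = 4032064 ≡ 2172
s^8 ≡ 2172^2 = 4717584 ≡ 1638
s^16 ≡ 1638^2 = 2683044 ≡ 951
s^32 ≡ 951^2 = 904401 ≡ 2267
s^64 ≡ 2267^2 = 5139289 ≡ 1987
s^128 ≡ 1987^2 = 3948169 ≡ 2008
s^256 ≡ 2008^2 = 4032064 ≡ 2172
s^512 ≡ 2172^2 = 4717584 ≡ 1638
s^1024 ≡ 1638^2 = 2683044 ≡ 951
1621 = 1024 + 512 + 64 + 16 + 4 + 1, so s^1621 ≡ 951·1638·1987·951·2172·381 ≡ 381 (mod 2701)
381 ≠ 2008, so verification fails.

invalid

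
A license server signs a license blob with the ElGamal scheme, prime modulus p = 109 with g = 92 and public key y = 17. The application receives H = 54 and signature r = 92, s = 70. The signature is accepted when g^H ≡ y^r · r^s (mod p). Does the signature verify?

verifies

Left side g^H mod p:
92^2 = 8464 ≡ 71
92^4 ≡ 71^2 = 5041 ≡ 27
92^8 ≡ 27^2 = 729 ≡ 75
92^16 ≡ 75^2 = 5625 ≡ 66
92^32 ≡ 66^2 = 4356 ≡ 105
54 = 32 + 16 + 4 + 2, so 92^54 ≡ 105·66·27·71 ≡ 108 (mod 109)
Right side y^r · r^s mod p:
17^2 = 289 ≡ 71
17^4 ≡ 71^2 = 5041 ≡ 27
17^8 ≡ 27^2 = 729 ≡ 75
17^16 ≡ 75^2 = 5625 ≡ 66
17^32 ≡ 66^2 = 4356 ≡ 105
17^64 ≡ 105^2 = 11025 ≡ 16
92 = 64 + 16 + 8 + 4, so 17^92 ≡ 16·66·75·27 ≡ 38 (mod 109)
92^2 = 8464 ≡ 71
92^4 ≡ 71^2 = 5041 ≡ 27
92^8 ≡ 27^2 = 729 ≡ 75
92^16 ≡ 75^2 = 5625 ≡ 66
92^32 ≡ 66^2 = 4356 ≡ 105
92^64 ≡ 105^2 = 11025 ≡ 16
70 = 64 + 4 + 2, so 92^70 ≡ 16·27·71 ≡ 43 (mod 109)
38·43 = 1634 ≡ 108 (mod 109)
108 ≡ 108 (mod 109), so the signature is genuine.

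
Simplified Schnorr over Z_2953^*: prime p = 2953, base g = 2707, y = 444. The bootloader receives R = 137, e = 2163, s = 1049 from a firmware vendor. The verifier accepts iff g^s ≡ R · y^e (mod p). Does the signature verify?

verifies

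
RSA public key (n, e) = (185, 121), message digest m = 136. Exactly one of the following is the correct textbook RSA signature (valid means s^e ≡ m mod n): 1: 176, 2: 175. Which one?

Candidate 1: 176^2 = 30976 ≡ 81; 176^4 ≡ 81^2 = 6561 ≡ 86; 176^8 ≡ 86^2 = 7396 ≡ 181; 176^16 ≡ 181^2 = 32761 ≡ 16; 176^32 ≡ 16^2 = 256 ≡ 71; 176^64 ≡ 71^2 = 5041 ≡ 46; 121 = 64 + 32 + 16 + 8 + 1, so 176^121 ≡ 46·71·16·181·176 ≡ 136 (mod 185)
  → matches m = 136
Candidate 2: 175^2 = 30625 ≡ 100; 175^4 ≡ 100^2 = 10000 ≡ 10; 175^8 ≡ 10^2 = 100; 175^16 ≡ 100^2 = 10000 ≡ 10; 175^32 ≡ 10^2 = 100; 175^64 ≡ 100^2 = 10000 ≡ 10; 121 = 64 + 32 + 16 + 8 + 1, so 175^121 ≡ 10·100·10·100·175 ≡ 175 (mod 185)

1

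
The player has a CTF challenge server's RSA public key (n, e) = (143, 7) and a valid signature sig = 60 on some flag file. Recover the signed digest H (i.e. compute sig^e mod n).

sig^2 ≡ 60^2 = 3600 ≡ 25
sig^4 ≡ 25^2 = 625 ≡ 53
7 = 4 + 2 + 1, so sig^7 ≡ 53·25·60 ≡ 135 (mod 143)

135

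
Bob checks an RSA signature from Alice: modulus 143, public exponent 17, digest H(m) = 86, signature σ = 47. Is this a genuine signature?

Squares mod 143: σ^1≡47, σ^2≡64, σ^4≡92, σ^8≡27, σ^16≡14
17 = 16 + 1, so σ^17 ≡ 14·47 ≡ 86 (mod 143)
86 = H(m), so the signature checks out.

genuine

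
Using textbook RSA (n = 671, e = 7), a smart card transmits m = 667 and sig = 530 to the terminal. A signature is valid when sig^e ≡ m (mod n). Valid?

yes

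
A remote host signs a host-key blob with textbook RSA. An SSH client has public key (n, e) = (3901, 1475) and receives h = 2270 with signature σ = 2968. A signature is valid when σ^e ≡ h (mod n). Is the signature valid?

valid

σ^2 ≡ 2968^2 = 8809024 ≡ 566
σ^4 ≡ 566^2 = 320356 ≡ 474
σ^8 ≡ 474^2 = 224676 ≡ 2319
σ^16 ≡ 2319^2 = 5377761 ≡ 2183
σ^32 ≡ 2183^2 = 4765489 ≡ 2368
σ^64 ≡ 2368^2 = 5607424 ≡ 1687
σ^128 ≡ 1687^2 = 2845969 ≡ 2140
σ^256 ≡ 2140^2 = 4579600 ≡ 3727
σ^512 ≡ 3727^2 = 13890529 ≡ 2969
σ^1024 ≡ 2969^2 = 8814961 ≡ 2602
1475 = 1024 + 256 + 128 + 64 + 2 + 1, so σ^1475 ≡ 2602·3727·2140·1687·566·2968 ≡ 2270 (mod 3901)
Since 2270 equals the digest 2270, verification succeeds.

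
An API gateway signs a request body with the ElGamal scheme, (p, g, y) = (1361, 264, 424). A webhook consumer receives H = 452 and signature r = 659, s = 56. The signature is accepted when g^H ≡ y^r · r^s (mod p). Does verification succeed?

fails

Left side g^H mod p:
264^2 = 69696 ≡ 285
264^4 ≡ 285^2 = 81225 ≡ 926
264^8 ≡ 926^2 = 857476 ≡ 46
264^16 ≡ 46^2 = 2116 ≡ 755
264^32 ≡ 755^2 = 570025 ≡ 1127
264^64 ≡ 1127^2 = 1270129 ≡ 316
264^128 ≡ 316^2 = 99856 ≡ 503
264^256 ≡ 503^2 = 253009 ≡ 1224
452 = 256 + 128 + 64 + 4, so 264^452 ≡ 1224·503·316·926 ≡ 500 (mod 1361)
Right side y^r · r^s mod p:
424^2 = 179776 ≡ 124
424^4 ≡ 124^2 = 15376 ≡ 405
424^8 ≡ 405^2 = 164025 ≡ 705
424^16 ≡ 705^2 = 497025 ≡ 260
424^32 ≡ 260^2 = 67600 ≡ 911
424^64 ≡ 911^2 = 829921 ≡ 1072
424^128 ≡ 1072^2 = 1149184 ≡ 500
424^256 ≡ 500^2 = 250000 ≡ 937
424^512 ≡ 937^2 = 877969 ≡ 124
659 = 512 + 128 + 16 + 2 + 1, so 424^659 ≡ 124·500·260·124·424 ≡ 289 (mod 1361)
659^2 = 434281 ≡ 122
659^4 ≡ 122^2 = 14884 ≡ 1274
659^8 ≡ 1274^2 = 1623076 ≡ 764
659^16 ≡ 764^2 = 583696 ≡ 1188
659^32 ≡ 1188^2 = 1411344 ≡ 1348
56 = 32 + 16 + 8, so 659^56 ≡ 1348·1188·764 ≡ 654 (mod 1361)
289·654 = 189006 ≡ 1188 (mod 1361)
500 ≠ 1188, so verification fails.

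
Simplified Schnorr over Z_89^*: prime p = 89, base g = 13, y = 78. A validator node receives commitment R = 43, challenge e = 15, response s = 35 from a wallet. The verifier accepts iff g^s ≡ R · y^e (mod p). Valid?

g^s mod p:
Squares mod 89: 13^1≡13, 13^2≡80, 13^4≡81, 13^8≡64, 13^16≡2, 13^32≡4
35 = 32 + 2 + 1, so 13^35 ≡ 4·80·13 ≡ 66 (mod 89)
R · y^e mod p:
Squares mod 89: 78^1≡78, 78^2≡32, 78^4≡45, 78^8≡67
15 = 8 + 4 + 2 + 1, so 78^15 ≡ 67·45·32·78 ≡ 45 (mod 89)
43·45 = 1935 ≡ 66 (mod 89)
66 ≡ 66 (mod 89); signature holds.

yes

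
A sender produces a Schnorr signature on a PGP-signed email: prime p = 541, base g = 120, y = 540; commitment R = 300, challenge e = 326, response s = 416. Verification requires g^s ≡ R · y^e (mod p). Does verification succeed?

g^s mod p:
120^2 = 14400 ≡ 334
120^4 ≡ 334^2 = 111556 ≡ 110
120^8 ≡ 110^2 = 12100 ≡ 198
120^16 ≡ 198^2 = 39204 ≡ 252
120^32 ≡ 252^2 = 63504 ≡ 207
120^64 ≡ 207^2 = 42849 ≡ 110
120^128 ≡ 110^2 = 12100 ≡ 198
120^256 ≡ 198^2 = 39204 ≡ 252
416 = 256 + 128 + 32, so 120^416 ≡ 252·198·207 ≡ 241 (mod 541)
R · y^e mod p:
540^2 = 291600 ≡ 1
540^4 ≡ 1^2 = 1
540^8 ≡ 1^2 = 1
540^16 ≡ 1^2 = 1
540^32 ≡ 1^2 = 1
540^64 ≡ 1^2 = 1
540^128 ≡ 1^2 = 1
540^256 ≡ 1^2 = 1
326 = 256 + 64 + 4 + 2, so 540^326 ≡ 1·1·1·1 ≡ 1 (mod 541)
300·1 = 300 ≡ 300 (mod 541)
241 ≠ 300; the check fails.

fails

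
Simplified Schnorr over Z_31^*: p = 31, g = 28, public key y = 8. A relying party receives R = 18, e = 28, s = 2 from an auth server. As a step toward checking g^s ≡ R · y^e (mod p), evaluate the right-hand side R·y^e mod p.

9

8^2 = 64 ≡ 2
8^4 ≡ 2^2 = 4
8^8 ≡ 4^2 = 16
8^16 ≡ 16^2 = 256 ≡ 8
28 = 16 + 8 + 4, so 8^28 ≡ 8·16·4 ≡ 16 (mod 31)
R · y^e ≡ 18·16 = 288 ≡ 9 (mod 31)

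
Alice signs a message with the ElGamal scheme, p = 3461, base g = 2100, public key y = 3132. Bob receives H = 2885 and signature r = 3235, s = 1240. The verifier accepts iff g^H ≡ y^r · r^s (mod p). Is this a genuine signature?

genuine

Left side g^H mod p:
2100^2 = 4410000 ≡ 686
2100^4 ≡ 686^2 = 470596 ≡ 3361
2100^8 ≡ 3361^2 = 11296321 ≡ 3078
2100^16 ≡ 3078^2 = 9474084 ≡ 1327
2100^32 ≡ 1327^2 = 1760929 ≡ 2741
2100^64 ≡ 2741^2 = 7513081 ≡ 2711
2100^128 ≡ 2711^2 = 7349521 ≡ 1818
2100^256 ≡ 1818^2 = 3305124 ≡ 3330
2100^512 ≡ 3330^2 = 11088900 ≡ 3317
2100^1024 ≡ 3317^2 = 11002489 ≡ 3431
2100^2048 ≡ 3431^2 = 11771761 ≡ 900
2885 = 2048 + 512 + 256 + 64 + 4 + 1, so 2100^2885 ≡ 900·3317·3330·2711·3361·2100 ≡ 125 (mod 3461)
Right side y^r · r^s mod p:
3132^2 = 9809424 ≡ 950
3132^4 ≡ 950^2 = 902500 ≡ 2640
3132^8 ≡ 2640^2 = 6969600 ≡ 2607
3132^16 ≡ 2607^2 = 6796449 ≡ 2506
3132^32 ≡ 2506^2 = 6280036 ≡ 1782
3132^64 ≡ 1782^2 = 3175524 ≡ 1787
3132^128 ≡ 1787^2 = 3193369 ≡ 2327
3132^256 ≡ 2327^2 = 5414929 ≡ 1925
3132^512 ≡ 1925^2 = 3705625 ≡ 2355
3132^1024 ≡ 2355^2 = 5546025 ≡ 1503
3132^2048 ≡ 1503^2 = 2259009 ≡ 2437
3235 = 2048 + 1024 + 128 + 32 + 2 + 1, so 3132^3235 ≡ 2437·1503·2327·1782·950·3132 ≡ 1322 (mod 3461)
3235^2 = 10465225 ≡ 2622
3235^4 ≡ 2622^2 = 6874884 ≡ 1338
3235^8 ≡ 1338^2 = 1790244 ≡ 907
3235^16 ≡ 907^2 = 822649 ≡ 2392
3235^32 ≡ 2392^2 = 5721664 ≡ 631
3235^64 ≡ 631^2 = 398161 ≡ 146
3235^128 ≡ 146^2 = 21316 ≡ 550
3235^256 ≡ 550^2 = 302500 ≡ 1393
3235^512 ≡ 1393^2 = 1940449 ≡ 2289
3235^1024 ≡ 2289^2 = 5239521 ≡ 3028
1240 = 1024 + 128 + 64 + 16 + 8, so 3235^1240 ≡ 3028·550·146·2392·907 ≡ 2982 (mod 3461)
1322·2982 = 3942204 ≡ 125 (mod 3461)
125 ≡ 125 (mod 3461), so the signature is genuine.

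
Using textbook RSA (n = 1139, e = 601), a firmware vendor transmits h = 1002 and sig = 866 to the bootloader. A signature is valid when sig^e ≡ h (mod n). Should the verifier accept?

sig^2 ≡ 866^2 = 749956 ≡ 494
sig^4 ≡ 494^2 = 244036 ≡ 290
sig^8 ≡ 290^2 = 84100 ≡ 953
sig^16 ≡ 953^2 = 908209 ≡ 426
sig^32 ≡ 426^2 = 181476 ≡ 375
sig^64 ≡ 375^2 = 140625 ≡ 528
sig^128 ≡ 528^2 = 278784 ≡ 868
sig^256 ≡ 868^2 = 753424 ≡ 545
sig^512 ≡ 545^2 = 297025 ≡ 885
601 = 512 + 64 + 16 + 8 + 1, so sig^601 ≡ 885·528·426·953·866 ≡ 1002 (mod 1139)
sig^601 mod 1139 = 1002 matches h.

accept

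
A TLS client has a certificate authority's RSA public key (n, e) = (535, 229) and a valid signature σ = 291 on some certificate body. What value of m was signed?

σ^2 ≡ 291^2 = 84681 ≡ 151
σ^4 ≡ 151^2 = 22801 ≡ 331
σ^8 ≡ 331^2 = 109561 ≡ 421
σ^16 ≡ 421^2 = 177241 ≡ 156
σ^32 ≡ 156^2 = 24336 ≡ 261
σ^64 ≡ 261^2 = 68121 ≡ 176
σ^128 ≡ 176^2 = 30976 ≡ 481
229 = 128 + 64 + 32 + 4 + 1, so σ^229 ≡ 481·176·261·331·291 ≡ 456 (mod 535)

456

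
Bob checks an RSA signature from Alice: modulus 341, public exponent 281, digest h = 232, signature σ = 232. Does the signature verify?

verifies

σ^2 ≡ 232^2 = 53824 ≡ 287
σ^4 ≡ 287^2 = 82369 ≡ 188
σ^8 ≡ 188^2 = 35344 ≡ 221
σ^16 ≡ 221^2 = 48841 ≡ 78
σ^32 ≡ 78^2 = 6084 ≡ 287
σ^64 ≡ 287^2 = 82369 ≡ 188
σ^128 ≡ 188^2 = 35344 ≡ 221
σ^256 ≡ 221^2 = 48841 ≡ 78
281 = 256 + 16 + 8 + 1, so σ^281 ≡ 78·78·221·232 ≡ 232 (mod 341)
σ^281 mod 341 = 232 matches h.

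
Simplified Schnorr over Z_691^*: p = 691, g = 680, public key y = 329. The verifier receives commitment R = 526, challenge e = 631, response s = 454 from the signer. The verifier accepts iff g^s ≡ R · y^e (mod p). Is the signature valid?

invalid

g^s mod p:
Squares mod 691: 680^1≡680, 680^2≡121, 680^4≡130, 680^8≡316, 680^16≡352, 680^32≡215, 680^64≡619, 680^128≡347, 680^256≡175
454 = 256 + 128 + 64 + 4 + 2, so 680^454 ≡ 175·347·619·130·121 ≡ 222 (mod 691)
R · y^e mod p:
Squares mod 691: 329^1≡329, 329^2≡445, 329^4≡399, 329^8≡271, 329^16≡195, 329^32≡20, 329^64≡400, 329^128≡379, 329^256≡604, 329^512≡659
631 = 512 + 64 + 32 + 16 + 4 + 2 + 1, so 329^631 ≡ 659·400·20·195·399·445·329 ≡ 361 (mod 691)
526·361 = 189886 ≡ 552 (mod 691)
222 ≠ 552; the check fails.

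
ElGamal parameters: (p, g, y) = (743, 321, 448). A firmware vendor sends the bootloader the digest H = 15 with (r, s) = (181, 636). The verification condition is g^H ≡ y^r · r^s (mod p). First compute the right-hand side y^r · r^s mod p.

448^2 = 200704 ≡ 94
448^4 ≡ 94^2 = 8836 ≡ 663
448^8 ≡ 663^2 = 439569 ≡ 456
448^16 ≡ 456^2 = 207936 ≡ 639
448^32 ≡ 639^2 = 408321 ≡ 414
448^64 ≡ 414^2 = 171396 ≡ 506
448^128 ≡ 506^2 = 256036 ≡ 444
181 = 128 + 32 + 16 + 4 + 1, so 448^181 ≡ 444·414·639·663·448 ≡ 299 (mod 743)
181^2 = 32761 ≡ 69
181^4 ≡ 69^2 = 4761 ≡ 303
181^8 ≡ 303^2 = 91809 ≡ 420
181^16 ≡ 420^2 = 176400 ≡ 309
181^32 ≡ 309^2 = 95481 ≡ 377
181^64 ≡ 377^2 = 142129 ≡ 216
181^128 ≡ 216^2 = 46656 ≡ 590
181^256 ≡ 590^2 = 348100 ≡ 376
181^512 ≡ 376^2 = 141376 ≡ 206
636 = 512 + 64 + 32 + 16 + 8 + 4, so 181^636 ≡ 206·216·377·309·420·303 ≡ 433 (mod 743)
y^r · r^s ≡ 299·433 = 129467 ≡ 185 (mod 743)

185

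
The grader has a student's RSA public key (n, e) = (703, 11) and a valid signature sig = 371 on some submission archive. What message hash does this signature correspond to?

223

sig^2 ≡ 371^2 = 137641 ≡ 556
sig^4 ≡ 556^2 = 309136 ≡ 519
sig^8 ≡ 519^2 = 269361 ≡ 112
11 = 8 + 2 + 1, so sig^11 ≡ 112·556·371 ≡ 223 (mod 703)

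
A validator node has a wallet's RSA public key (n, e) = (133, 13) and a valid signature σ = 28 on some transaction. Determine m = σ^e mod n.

σ^2 ≡ 28^2 = 784 ≡ 119
σ^4 ≡ 119^2 = 14161 ≡ 63
σ^8 ≡ 63^2 = 3969 ≡ 112
13 = 8 + 4 + 1, so σ^13 ≡ 112·63·28 ≡ 63 (mod 133)

63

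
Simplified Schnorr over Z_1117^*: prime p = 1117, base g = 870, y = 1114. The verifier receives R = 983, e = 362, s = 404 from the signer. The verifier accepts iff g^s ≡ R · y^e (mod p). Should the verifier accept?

reject

g^s mod p:
870^404 mod 1117 = 993
R · y^e mod p:
1114^362 mod 1117 = 801
983·801 = 787383 ≡ 1015 (mod 1117)
993 ≠ 1015; the check fails.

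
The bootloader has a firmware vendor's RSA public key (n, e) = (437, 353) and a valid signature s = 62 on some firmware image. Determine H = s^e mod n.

177

s^2 ≡ 62^2 = 3844 ≡ 348
s^4 ≡ 348^2 = 121104 ≡ 55
s^8 ≡ 55^2 = 3025 ≡ 403
s^16 ≡ 403^2 = 162409 ≡ 282
s^32 ≡ 282^2 = 79524 ≡ 427
s^64 ≡ 427^2 = 182329 ≡ 100
s^128 ≡ 100^2 = 10000 ≡ 386
s^256 ≡ 386^2 = 148996 ≡ 416
353 = 256 + 64 + 32 + 1, so s^353 ≡ 416·100·427·62 ≡ 177 (mod 437)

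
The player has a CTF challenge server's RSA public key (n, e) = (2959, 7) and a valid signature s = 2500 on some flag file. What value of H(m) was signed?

20

s^7 mod 2959 = 20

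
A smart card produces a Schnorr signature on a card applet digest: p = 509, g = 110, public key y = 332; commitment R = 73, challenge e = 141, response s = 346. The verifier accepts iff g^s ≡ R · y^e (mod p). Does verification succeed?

passes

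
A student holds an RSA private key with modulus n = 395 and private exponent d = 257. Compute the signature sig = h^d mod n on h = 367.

342

h^2 ≡ 367^2 = 134689 ≡ 389
h^4 ≡ 389^2 = 151321 ≡ 36
h^8 ≡ 36^2 = 1296 ≡ 111
h^16 ≡ 111^2 = 12321 ≡ 76
h^32 ≡ 76^2 = 5776 ≡ 246
h^64 ≡ 246^2 = 60516 ≡ 81
h^128 ≡ 81^2 = 6561 ≡ 241
h^256 ≡ 241^2 = 58081 ≡ 16
257 = 256 + 1, so h^257 ≡ 16·367 ≡ 342 (mod 395)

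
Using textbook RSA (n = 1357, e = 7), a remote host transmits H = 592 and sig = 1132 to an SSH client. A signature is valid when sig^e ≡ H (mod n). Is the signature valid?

valid

sig^2 ≡ 1132^2 = 1281424 ≡ 416
sig^4 ≡ 416^2 = 173056 ≡ 717
7 = 4 + 2 + 1, so sig^7 ≡ 717·416·1132 ≡ 592 (mod 1357)
sig^7 mod 1357 = 592 matches H.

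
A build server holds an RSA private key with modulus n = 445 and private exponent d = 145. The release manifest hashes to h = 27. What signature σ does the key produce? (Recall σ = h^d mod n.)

h^145 mod 445 = 152

152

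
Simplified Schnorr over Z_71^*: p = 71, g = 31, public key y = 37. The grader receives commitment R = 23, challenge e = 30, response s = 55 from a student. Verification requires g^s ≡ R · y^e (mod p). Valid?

no

g^s mod p:
Squares mod 71: 31^1≡31, 31^2≡38, 31^4≡24, 31^8≡8, 31^16≡64, 31^32≡49
55 = 32 + 16 + 4 + 2 + 1, so 31^55 ≡ 49·64·24·38·31 ≡ 26 (mod 71)
R · y^e mod p:
Squares mod 71: 37^1≡37, 37^2≡20, 37^4≡45, 37^8≡37, 37^16≡20
30 = 16 + 8 + 4 + 2, so 37^30 ≡ 20·37·45·20 ≡ 20 (mod 71)
23·20 = 460 ≡ 34 (mod 71)
26 ≠ 34; the check fails.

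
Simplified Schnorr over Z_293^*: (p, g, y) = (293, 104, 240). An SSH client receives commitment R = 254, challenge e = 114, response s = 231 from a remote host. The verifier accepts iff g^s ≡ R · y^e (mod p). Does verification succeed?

g^s mod p:
104^231 mod 293 = 160
R · y^e mod p:
240^114 mod 293 = 22
254·22 = 5588 ≡ 21 (mod 293)
160 ≠ 21; the check fails.

fails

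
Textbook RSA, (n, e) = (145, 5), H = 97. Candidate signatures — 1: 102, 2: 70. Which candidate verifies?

Candidate 1: 102^2 = 10404 ≡ 109; 102^4 ≡ 109^2 = 11881 ≡ 136; 5 = 4 + 1, so 102^5 ≡ 136·102 ≡ 97 (mod 145)
  → matches H = 97
Candidate 2: 70^2 = 4900 ≡ 115; 70^4 ≡ 115^2 = 13225 ≡ 30; 5 = 4 + 1, so 70^5 ≡ 30·70 ≡ 70 (mod 145)

1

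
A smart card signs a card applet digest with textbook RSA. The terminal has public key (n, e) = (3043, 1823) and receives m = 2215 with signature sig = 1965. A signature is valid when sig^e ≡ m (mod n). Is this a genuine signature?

forged

sig^2 ≡ 1965^2 = 3861225 ≡ 2701
sig^4 ≡ 2701^2 = 7295401 ≡ 1330
sig^8 ≡ 1330^2 = 1768900 ≡ 917
sig^16 ≡ 917^2 = 840889 ≡ 1021
sig^32 ≡ 1021^2 = 1042441 ≡ 1735
sig^64 ≡ 1735^2 = 3010225 ≡ 698
sig^128 ≡ 698^2 = 487204 ≡ 324
sig^256 ≡ 324^2 = 104976 ≡ 1514
sig^512 ≡ 1514^2 = 2292196 ≡ 817
sig^1024 ≡ 817^2 = 667489 ≡ 1072
1823 = 1024 + 512 + 256 + 16 + 8 + 4 + 2 + 1, so sig^1823 ≡ 1072·817·1514·1021·917·1330·2701·1965 ≡ 828 (mod 3043)
828 ≠ 2215, so verification fails.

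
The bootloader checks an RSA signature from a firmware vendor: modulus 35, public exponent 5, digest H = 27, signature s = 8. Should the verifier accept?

reject

s^2 ≡ 8^2 = 64 ≡ 29
s^4 ≡ 29^2 = 841 ≡ 1
5 = 4 + 1, so s^5 ≡ 1·8 ≡ 8 (mod 35)
The recovered value 8 does not match the digest 27.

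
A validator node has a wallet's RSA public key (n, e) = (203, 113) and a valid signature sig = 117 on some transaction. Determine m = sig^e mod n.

sig^2 ≡ 117^2 = 13689 ≡ 88
sig^4 ≡ 88^2 = 7744 ≡ 30
sig^8 ≡ 30^2 = 900 ≡ 88
sig^16 ≡ 88^2 = 7744 ≡ 30
sig^32 ≡ 30^2 = 900 ≡ 88
sig^64 ≡ 88^2 = 7744 ≡ 30
113 = 64 + 32 + 16 + 1, so sig^113 ≡ 30·88·30·117 ≡ 59 (mod 203)

59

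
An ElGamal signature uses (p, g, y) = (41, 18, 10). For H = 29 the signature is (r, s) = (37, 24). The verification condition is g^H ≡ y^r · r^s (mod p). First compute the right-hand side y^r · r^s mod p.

10^2 = 100 ≡ 18
10^4 ≡ 18^2 = 324 ≡ 37
10^8 ≡ 37^2 = 1369 ≡ 16
10^16 ≡ 16^2 = 256 ≡ 10
10^32 ≡ 10^2 = 100 ≡ 18
37 = 32 + 4 + 1, so 10^37 ≡ 18·37·10 ≡ 18 (mod 41)
37^2 = 1369 ≡ 16
37^4 ≡ 16^2 = 256 ≡ 10
37^8 ≡ 10^2 = 100 ≡ 18
37^16 ≡ 18^2 = 324 ≡ 37
24 = 16 + 8, so 37^24 ≡ 37·18 ≡ 10 (mod 41)
y^r · r^s ≡ 18·10 = 180 ≡ 16 (mod 41)

16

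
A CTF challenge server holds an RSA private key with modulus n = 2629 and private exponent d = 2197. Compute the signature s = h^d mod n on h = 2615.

2477

Squares mod 2629: h^1≡2615, h^2≡196, h^4≡1610, h^8≡2535, h^16≡949, h^32≡1483, h^64≡1445, h^128≡599, h^256≡1257, h^512≡20, h^1024≡400, h^2048≡2260
2197 = 2048 + 128 + 16 + 4 + 1, so h^2197 ≡ 2260·599·949·1610·2615 ≡ 2477 (mod 2629)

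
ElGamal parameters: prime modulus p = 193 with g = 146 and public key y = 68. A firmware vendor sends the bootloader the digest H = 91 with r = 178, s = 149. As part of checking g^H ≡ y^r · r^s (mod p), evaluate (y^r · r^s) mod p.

68^2 = 4624 ≡ 185
68^4 ≡ 185^2 = 34225 ≡ 64
68^8 ≡ 64^2 = 4096 ≡ 43
68^16 ≡ 43^2 = 1849 ≡ 112
68^32 ≡ 112^2 = 12544 ≡ 192
68^64 ≡ 192^2 = 36864 ≡ 1
68^128 ≡ 1^2 = 1
178 = 128 + 32 + 16 + 2, so 68^178 ≡ 1·192·112·185 ≡ 124 (mod 193)
178^2 = 31684 ≡ 32
178^4 ≡ 32^2 = 1024 ≡ 59
178^8 ≡ 59^2 = 3481 ≡ 7
178^16 ≡ 7^2 = 49
178^32 ≡ 49^2 = 2401 ≡ 85
178^64 ≡ 85^2 = 7225 ≡ 84
178^128 ≡ 84^2 = 7056 ≡ 108
149 = 128 + 16 + 4 + 1, so 178^149 ≡ 108·49·59·178 ≡ 111 (mod 193)
y^r · r^s ≡ 124·111 = 13764 ≡ 61 (mod 193)

61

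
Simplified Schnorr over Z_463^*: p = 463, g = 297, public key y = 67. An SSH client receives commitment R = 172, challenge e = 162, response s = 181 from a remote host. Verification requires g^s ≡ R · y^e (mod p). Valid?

yes

g^s mod p:
Squares mod 463: 297^1≡297, 297^2≡239, 297^4≡172, 297^8≡415, 297^16≡452, 297^32≡121, 297^64≡288, 297^128≡67
181 = 128 + 32 + 16 + 4 + 1, so 297^181 ≡ 67·121·452·172·297 ≡ 248 (mod 463)
R · y^e mod p:
Squares mod 463: 67^1≡67, 67^2≡322, 67^4≡435, 67^8≡321, 67^16≡255, 67^32≡205, 67^64≡355, 67^128≡89
162 = 128 + 32 + 2, so 67^162 ≡ 89·205·322 ≡ 346 (mod 463)
172·346 = 59512 ≡ 248 (mod 463)
248 ≡ 248 (mod 463); signature holds.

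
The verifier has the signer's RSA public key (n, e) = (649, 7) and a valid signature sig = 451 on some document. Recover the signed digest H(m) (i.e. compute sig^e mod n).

506

sig^2 ≡ 451^2 = 203401 ≡ 264
sig^4 ≡ 264^2 = 69696 ≡ 253
7 = 4 + 2 + 1, so sig^7 ≡ 253·264·451 ≡ 506 (mod 649)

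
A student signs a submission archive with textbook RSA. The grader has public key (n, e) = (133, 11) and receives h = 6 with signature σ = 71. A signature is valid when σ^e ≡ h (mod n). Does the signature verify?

does not verify

σ^2 ≡ 71^2 = 5041 ≡ 120
σ^4 ≡ 120^2 = 14400 ≡ 36
σ^8 ≡ 36^2 = 1296 ≡ 99
11 = 8 + 2 + 1, so σ^11 ≡ 99·120·71 ≡ 127 (mod 133)
The recovered value 127 does not match the digest 6.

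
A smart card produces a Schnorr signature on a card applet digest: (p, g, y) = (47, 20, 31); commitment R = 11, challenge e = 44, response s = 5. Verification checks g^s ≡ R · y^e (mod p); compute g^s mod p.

5

20^2 = 400 ≡ 24
20^4 ≡ 24^2 = 576 ≡ 12
5 = 4 + 1, so 20^5 ≡ 12·20 ≡ 5 (mod 47)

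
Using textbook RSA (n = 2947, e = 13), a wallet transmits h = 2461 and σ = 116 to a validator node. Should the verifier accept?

σ^2 ≡ 116^2 = 13456 ≡ 1668
σ^4 ≡ 1668^2 = 2782224 ≡ 256
σ^8 ≡ 256^2 = 65536 ≡ 702
13 = 8 + 4 + 1, so σ^13 ≡ 702·256·116 ≡ 2461 (mod 2947)
2461 = h, so the signature checks out.

accept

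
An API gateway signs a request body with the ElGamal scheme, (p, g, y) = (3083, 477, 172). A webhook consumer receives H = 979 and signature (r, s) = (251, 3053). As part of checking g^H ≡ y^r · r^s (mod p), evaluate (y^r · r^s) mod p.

172^251 mod 3083 = 850
251^3053 mod 3083 = 1650
y^r · r^s ≡ 850·1650 = 1402500 ≡ 2818 (mod 3083)

2818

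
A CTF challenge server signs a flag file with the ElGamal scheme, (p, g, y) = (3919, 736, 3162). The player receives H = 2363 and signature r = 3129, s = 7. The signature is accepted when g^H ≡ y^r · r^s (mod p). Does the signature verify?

does not verify

Left side g^H mod p:
Squares mod 3919: 736^1≡736, 736^2≡874, 736^4≡3590, 736^8≡2428, 736^16≡1008, 736^32≡1043, 736^64≡2286, 736^128≡1769, 736^256≡1999, 736^512≡2540, 736^1024≡926, 736^2048≡3134
2363 = 2048 + 256 + 32 + 16 + 8 + 2 + 1, so 736^2363 ≡ 3134·1999·1043·1008·2428·874·736 ≡ 2791 (mod 3919)
Right side y^r · r^s mod p:
Squares mod 3919: 3162^1≡3162, 3162^2≡875, 3162^4≡1420, 3162^8≡2034, 3162^16≡2611, 3162^32≡2180, 3162^64≡2572, 3162^128≡3831, 3162^256≡3825, 3162^512≡998, 3162^1024≡578, 3162^2048≡969
3129 = 2048 + 1024 + 32 + 16 + 8 + 1, so 3162^3129 ≡ 969·578·2180·2611·2034·3162 ≡ 859 (mod 3919)
Squares mod 3919: 3129^1≡3129, 3129^2≡979, 3129^4≡2205
7 = 4 + 2 + 1, so 3129^7 ≡ 2205·979·3129 ≡ 3395 (mod 3919)
859·3395 = 2916305 ≡ 569 (mod 3919)
2791 ≠ 569, so verification fails.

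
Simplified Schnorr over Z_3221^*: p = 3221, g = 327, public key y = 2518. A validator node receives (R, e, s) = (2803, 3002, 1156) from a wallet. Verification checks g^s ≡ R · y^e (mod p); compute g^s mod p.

3204

327^2 = 106929 ≡ 636
327^4 ≡ 636^2 = 404496 ≡ 1871
327^8 ≡ 1871^2 = 3500641 ≡ 2635
327^16 ≡ 2635^2 = 6943225 ≡ 1970
327^32 ≡ 1970^2 = 3880900 ≡ 2816
327^64 ≡ 2816^2 = 7929856 ≡ 2975
327^128 ≡ 2975^2 = 8850625 ≡ 2538
327^256 ≡ 2538^2 = 6441444 ≡ 2665
327^512 ≡ 2665^2 = 7102225 ≡ 3141
327^1024 ≡ 3141^2 = 9865881 ≡ 3179
1156 = 1024 + 128 + 4, so 327^1156 ≡ 3179·2538·1871 ≡ 3204 (mod 3221)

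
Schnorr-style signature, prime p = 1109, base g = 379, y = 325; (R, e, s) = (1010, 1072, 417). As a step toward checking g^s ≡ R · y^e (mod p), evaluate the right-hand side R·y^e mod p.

303

Squares mod 1109: 325^1≡325, 325^2≡270, 325^4≡815, 325^8≡1043, 325^16≡1029, 325^32≡855, 325^64≡194, 325^128≡1039, 325^256≡464, 325^512≡150, 325^1024≡320
1072 = 1024 + 32 + 16, so 325^1072 ≡ 320·855·1029 ≡ 333 (mod 1109)
R · y^e ≡ 1010·333 = 336330 ≡ 303 (mod 1109)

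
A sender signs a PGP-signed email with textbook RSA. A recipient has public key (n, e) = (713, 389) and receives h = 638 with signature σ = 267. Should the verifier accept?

accept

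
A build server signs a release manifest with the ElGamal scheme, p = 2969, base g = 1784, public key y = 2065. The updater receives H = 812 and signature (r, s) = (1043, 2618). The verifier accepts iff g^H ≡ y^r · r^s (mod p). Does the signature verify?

Left side g^H mod p:
1784^2 = 3182656 ≡ 2857
1784^4 ≡ 2857^2 = 8162449 ≡ 668
1784^8 ≡ 668^2 = 446224 ≡ 874
1784^16 ≡ 874^2 = 763876 ≡ 843
1784^32 ≡ 843^2 = 710649 ≡ 1058
1784^64 ≡ 1058^2 = 1119364 ≡ 51
1784^128 ≡ 51^2 = 2601
1784^256 ≡ 2601^2 = 6765201 ≡ 1819
1784^512 ≡ 1819^2 = 3308761 ≡ 1295
812 = 512 + 256 + 32 + 8 + 4, so 1784^812 ≡ 1295·1819·1058·874·668 ≡ 1679 (mod 2969)
Right side y^r · r^s mod p:
2065^2 = 4264225 ≡ 741
2065^4 ≡ 741^2 = 549081 ≡ 2785
2065^8 ≡ 2785^2 = 7756225 ≡ 1197
2065^16 ≡ 1197^2 = 1432809 ≡ 1751
2065^32 ≡ 1751^2 = 3066001 ≡ 1993
2065^64 ≡ 1993^2 = 3972049 ≡ 2496
2065^128 ≡ 2496^2 = 6230016 ≡ 1054
2065^256 ≡ 1054^2 = 1110916 ≡ 510
2065^512 ≡ 510^2 = 260100 ≡ 1797
2065^1024 ≡ 1797^2 = 3229209 ≡ 1906
1043 = 1024 + 16 + 2 + 1, so 2065^1043 ≡ 1906·1751·741·2065 ≡ 445 (mod 2969)
1043^2 = 1087849 ≡ 1195
1043^4 ≡ 1195^2 = 1428025 ≡ 2905
1043^8 ≡ 2905^2 = 8439025 ≡ 1127
1043^16 ≡ 1127^2 = 1270129 ≡ 2366
1043^32 ≡ 2366^2 = 5597956 ≡ 1391
1043^64 ≡ 1391^2 = 1934881 ≡ 2062
1043^128 ≡ 2062^2 = 4251844 ≡ 236
1043^256 ≡ 236^2 = 55696 ≡ 2254
1043^512 ≡ 2254^2 = 5080516 ≡ 557
1043^1024 ≡ 557^2 = 310249 ≡ 1473
1043^2048 ≡ 1473^2 = 2169729 ≡ 2359
2618 = 2048 + 512 + 32 + 16 + 8 + 2, so 1043^2618 ≡ 2359·557·1391·2366·1127·1195 ≡ 1565 (mod 2969)
445·1565 = 696425 ≡ 1679 (mod 2969)
1679 ≡ 1679 (mod 2969), so the signature is genuine.

verifies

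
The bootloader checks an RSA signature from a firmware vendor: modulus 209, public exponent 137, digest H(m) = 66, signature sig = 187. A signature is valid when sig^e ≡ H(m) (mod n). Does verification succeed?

Squares mod 209: sig^1≡187, sig^2≡66, sig^4≡176, sig^8≡44, sig^16≡55, sig^32≡99, sig^64≡187, sig^128≡66
137 = 128 + 8 + 1, so sig^137 ≡ 66·44·187 ≡ 66 (mod 209)
Since 66 equals the digest 66, verification succeeds.

passes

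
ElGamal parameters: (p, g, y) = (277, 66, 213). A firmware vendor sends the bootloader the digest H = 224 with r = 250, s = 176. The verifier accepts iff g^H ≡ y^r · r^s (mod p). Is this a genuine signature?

Left side g^H mod p:
66^2 = 4356 ≡ 201
66^4 ≡ 201^2 = 40401 ≡ 236
66^8 ≡ 236^2 = 55696 ≡ 19
66^16 ≡ 19^2 = 361 ≡ 84
66^32 ≡ 84^2 = 7056 ≡ 131
66^64 ≡ 131^2 = 17161 ≡ 264
66^128 ≡ 264^2 = 69696 ≡ 169
224 = 128 + 64 + 32, so 66^224 ≡ 169·264·131 ≡ 273 (mod 277)
Right side y^r · r^s mod p:
213^2 = 45369 ≡ 218
213^4 ≡ 218^2 = 47524 ≡ 157
213^8 ≡ 157^2 = 24649 ≡ 273
213^16 ≡ 273^2 = 74529 ≡ 16
213^32 ≡ 16^2 = 256
213^64 ≡ 256^2 = 65536 ≡ 164
213^128 ≡ 164^2 = 26896 ≡ 27
250 = 128 + 64 + 32 + 16 + 8 + 2, so 213^250 ≡ 27·164·256·16·273·218 ≡ 19 (mod 277)
250^2 = 62500 ≡ 175
250^4 ≡ 175^2 = 30625 ≡ 155
250^8 ≡ 155^2 = 24025 ≡ 203
250^16 ≡ 203^2 = 41209 ≡ 213
250^32 ≡ 213^2 = 45369 ≡ 218
250^64 ≡ 218^2 = 47524 ≡ 157
250^128 ≡ 157^2 = 24649 ≡ 273
176 = 128 + 32 + 16, so 250^176 ≡ 273·218·213 ≡ 131 (mod 277)
19·131 = 2489 ≡ 273 (mod 277)
273 ≡ 273 (mod 277), so the signature is genuine.

genuine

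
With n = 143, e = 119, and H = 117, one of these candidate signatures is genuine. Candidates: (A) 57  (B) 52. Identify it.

B

Candidate A: 57^119 mod 143 = 138
Candidate B: 52^119 mod 143 = 117
  → matches H = 117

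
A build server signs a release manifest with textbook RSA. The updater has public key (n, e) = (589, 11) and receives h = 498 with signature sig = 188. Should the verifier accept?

sig^2 ≡ 188^2 = 35344 ≡ 4
sig^4 ≡ 4^2 = 16
sig^8 ≡ 16^2 = 256
11 = 8 + 2 + 1, so sig^11 ≡ 256·4·188 ≡ 498 (mod 589)
Since 498 equals the digest 498, verification succeeds.

accept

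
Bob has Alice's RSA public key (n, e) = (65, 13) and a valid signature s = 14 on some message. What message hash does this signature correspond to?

14

s^2 ≡ 14^2 = 196 ≡ 1
s^4 ≡ 1^2 = 1
s^8 ≡ 1^2 = 1
13 = 8 + 4 + 1, so s^13 ≡ 1·1·14 ≡ 14 (mod 65)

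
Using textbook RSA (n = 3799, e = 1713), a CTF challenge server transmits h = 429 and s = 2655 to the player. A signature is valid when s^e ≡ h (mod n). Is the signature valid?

valid

Squares mod 3799: s^1≡2655, s^2≡1880, s^4≡1330, s^8≡2365, s^16≡1097, s^32≡2925, s^64≡277, s^128≡749, s^256≡2548, s^512≡3612, s^1024≡778
1713 = 1024 + 512 + 128 + 32 + 16 + 1, so s^1713 ≡ 778·3612·749·2925·1097·2655 ≡ 429 (mod 3799)
429 = h, so the signature checks out.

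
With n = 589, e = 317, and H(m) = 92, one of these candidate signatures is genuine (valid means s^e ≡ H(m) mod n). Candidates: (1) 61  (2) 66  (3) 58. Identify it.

1

Candidate 1: Squares mod 589: 61^1≡61, 61^2≡187, 61^4≡218, 61^8≡404, 61^16≡63, 61^32≡435, 61^64≡156, 61^128≡187, 61^256≡218; 317 = 256 + 32 + 16 + 8 + 4 + 1, so 61^317 ≡ 218·435·63·404·218·61 ≡ 92 (mod 589)
  → matches H(m) = 92
Candidate 2: Squares mod 589: 66^1≡66, 66^2≡233, 66^4≡101, 66^8≡188, 66^16≡4, 66^32≡16, 66^64≡256, 66^128≡157, 66^256≡500; 317 = 256 + 32 + 16 + 8 + 4 + 1, so 66^317 ≡ 500·16·4·188·101·66 ≡ 233 (mod 589)
Candidate 3: Squares mod 589: 58^1≡58, 58^2≡419, 58^4≡39, 58^8≡343, 58^16≡438, 58^32≡419, 58^64≡39, 58^128≡343, 58^256≡438; 317 = 256 + 32 + 16 + 8 + 4 + 1, so 58^317 ≡ 438·419·438·343·39·58 ≡ 77 (mod 589)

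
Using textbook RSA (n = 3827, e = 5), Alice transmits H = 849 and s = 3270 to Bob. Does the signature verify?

s^2 ≡ 3270^2 = 10692900 ≡ 262
s^4 ≡ 262^2 = 68644 ≡ 3585
5 = 4 + 1, so s^5 ≡ 3585·3270 ≡ 849 (mod 3827)
Since 849 equals the digest 849, verification succeeds.

verifies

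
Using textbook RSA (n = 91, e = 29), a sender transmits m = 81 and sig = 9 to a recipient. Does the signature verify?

verifies

sig^2 ≡ 9^2 = 81
sig^4 ≡ 81^2 = 6561 ≡ 9
sig^8 ≡ 9^2 = 81
sig^16 ≡ 81^2 = 6561 ≡ 9
29 = 16 + 8 + 4 + 1, so sig^29 ≡ 9·81·9·9 ≡ 81 (mod 91)
sig^29 mod 91 = 81 matches m.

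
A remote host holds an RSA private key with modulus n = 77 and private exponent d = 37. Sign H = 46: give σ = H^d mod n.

H^2 ≡ 46^2 = 2116 ≡ 37
H^4 ≡ 37^2 = 1369 ≡ 60
H^8 ≡ 60^2 = 3600 ≡ 58
H^16 ≡ 58^2 = 3364 ≡ 53
H^32 ≡ 53^2 = 2809 ≡ 37
37 = 32 + 4 + 1, so H^37 ≡ 37·60·46 ≡ 18 (mod 77)

18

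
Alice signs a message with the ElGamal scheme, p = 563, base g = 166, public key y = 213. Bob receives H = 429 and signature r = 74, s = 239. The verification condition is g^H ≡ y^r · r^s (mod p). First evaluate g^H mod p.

70

166^2 = 27556 ≡ 532
166^4 ≡ 532^2 = 283024 ≡ 398
166^8 ≡ 398^2 = 158404 ≡ 201
166^16 ≡ 201^2 = 40401 ≡ 428
166^32 ≡ 428^2 = 183184 ≡ 209
166^64 ≡ 209^2 = 43681 ≡ 330
166^128 ≡ 330^2 = 108900 ≡ 241
166^256 ≡ 241^2 = 58081 ≡ 92
429 = 256 + 128 + 32 + 8 + 4 + 1, so 166^429 ≡ 92·241·209·201·398·166 ≡ 70 (mod 563)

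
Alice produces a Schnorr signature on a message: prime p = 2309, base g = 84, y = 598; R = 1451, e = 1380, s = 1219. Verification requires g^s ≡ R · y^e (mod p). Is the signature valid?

g^s mod p:
84^2 = 7056 ≡ 129
84^4 ≡ 129^2 = 16641 ≡ 478
84^8 ≡ 478^2 = 228484 ≡ 2202
84^16 ≡ 2202^2 = 4848804 ≡ 2213
84^32 ≡ 2213^2 = 4897369 ≡ 2289
84^64 ≡ 2289^2 = 5239521 ≡ 400
84^128 ≡ 400^2 = 160000 ≡ 679
84^256 ≡ 679^2 = 461041 ≡ 1550
84^512 ≡ 1550^2 = 2402500 ≡ 1140
84^1024 ≡ 1140^2 = 1299600 ≡ 1942
1219 = 1024 + 128 + 64 + 2 + 1, so 84^1219 ≡ 1942·679·400·129·84 ≡ 1274 (mod 2309)
R · y^e mod p:
598^2 = 357604 ≡ 2018
598^4 ≡ 2018^2 = 4072324 ≡ 1557
598^8 ≡ 1557^2 = 2424249 ≡ 2108
598^16 ≡ 2108^2 = 4443664 ≡ 1148
598^32 ≡ 1148^2 = 1317904 ≡ 1774
598^64 ≡ 1774^2 = 3147076 ≡ 2218
598^128 ≡ 2218^2 = 4919524 ≡ 1354
598^256 ≡ 1354^2 = 1833316 ≡ 2279
598^512 ≡ 2279^2 = 5193841 ≡ 900
598^1024 ≡ 900^2 = 810000 ≡ 1850
1380 = 1024 + 256 + 64 + 32 + 4, so 598^1380 ≡ 1850·2279·2218·1774·1557 ≡ 70 (mod 2309)
1451·70 = 101570 ≡ 2283 (mod 2309)
1274 ≠ 2283; the check fails.

invalid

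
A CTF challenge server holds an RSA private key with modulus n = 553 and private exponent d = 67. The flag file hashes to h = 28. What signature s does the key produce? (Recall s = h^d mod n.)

217

Squares mod 553: h^1≡28, h^2≡231, h^4≡273, h^8≡427, h^16≡392, h^32≡483, h^64≡476
67 = 64 + 2 + 1, so h^67 ≡ 476·231·28 ≡ 217 (mod 553)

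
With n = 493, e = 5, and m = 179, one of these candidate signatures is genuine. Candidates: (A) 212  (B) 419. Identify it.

A

Candidate A: 212^2 = 44944 ≡ 81; 212^4 ≡ 81^2 = 6561 ≡ 152; 5 = 4 + 1, so 212^5 ≡ 152·212 ≡ 179 (mod 493)
  → matches m = 179
Candidate B: 419^2 = 175561 ≡ 53; 419^4 ≡ 53^2 = 2809 ≡ 344; 5 = 4 + 1, so 419^5 ≡ 344·419 ≡ 180 (mod 493)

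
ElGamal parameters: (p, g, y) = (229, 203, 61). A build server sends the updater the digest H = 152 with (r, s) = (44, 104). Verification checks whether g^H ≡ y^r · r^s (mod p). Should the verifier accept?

Left side g^H mod p:
203^2 = 41209 ≡ 218
203^4 ≡ 218^2 = 47524 ≡ 121
203^8 ≡ 121^2 = 14641 ≡ 214
203^16 ≡ 214^2 = 45796 ≡ 225
203^32 ≡ 225^2 = 50625 ≡ 16
203^64 ≡ 16^2 = 256 ≡ 27
203^128 ≡ 27^2 = 729 ≡ 42
152 = 128 + 16 + 8, so 203^152 ≡ 42·225·214 ≡ 1 (mod 229)
Right side y^r · r^s mod p:
61^2 = 3721 ≡ 57
61^4 ≡ 57^2 = 3249 ≡ 43
61^8 ≡ 43^2 = 1849 ≡ 17
61^16 ≡ 17^2 = 289 ≡ 60
61^32 ≡ 60^2 = 3600 ≡ 165
44 = 32 + 8 + 4, so 61^44 ≡ 165·17·43 ≡ 161 (mod 229)
44^2 = 1936 ≡ 104
44^4 ≡ 104^2 = 10816 ≡ 53
44^8 ≡ 53^2 = 2809 ≡ 61
44^16 ≡ 61^2 = 3721 ≡ 57
44^32 ≡ 57^2 = 3249 ≡ 43
44^64 ≡ 43^2 = 1849 ≡ 17
104 = 64 + 32 + 8, so 44^104 ≡ 17·43·61 ≡ 165 (mod 229)
161·165 = 26565 ≡ 1 (mod 229)
1 ≡ 1 (mod 229), so the signature is genuine.

accept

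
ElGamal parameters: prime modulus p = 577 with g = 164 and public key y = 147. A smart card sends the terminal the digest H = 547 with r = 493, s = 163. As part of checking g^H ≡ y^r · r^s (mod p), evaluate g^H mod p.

164^2 = 26896 ≡ 354
164^4 ≡ 354^2 = 125316 ≡ 107
164^8 ≡ 107^2 = 11449 ≡ 486
164^16 ≡ 486^2 = 236196 ≡ 203
164^32 ≡ 203^2 = 41209 ≡ 242
164^64 ≡ 242^2 = 58564 ≡ 287
164^128 ≡ 287^2 = 82369 ≡ 435
164^256 ≡ 435^2 = 189225 ≡ 546
164^512 ≡ 546^2 = 298116 ≡ 384
547 = 512 + 32 + 2 + 1, so 164^547 ≡ 384·242·354·164 ≡ 73 (mod 577)

73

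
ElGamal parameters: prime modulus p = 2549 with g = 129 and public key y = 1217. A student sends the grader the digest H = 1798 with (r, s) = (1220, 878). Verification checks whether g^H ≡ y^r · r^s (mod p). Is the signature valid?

valid

Left side g^H mod p:
129^1798 mod 2549 = 1655
Right side y^r · r^s mod p:
1217^1220 mod 2549 = 1752
1220^878 mod 2549 = 951
1752·951 = 1666152 ≡ 1655 (mod 2549)
1655 ≡ 1655 (mod 2549), so the signature is genuine.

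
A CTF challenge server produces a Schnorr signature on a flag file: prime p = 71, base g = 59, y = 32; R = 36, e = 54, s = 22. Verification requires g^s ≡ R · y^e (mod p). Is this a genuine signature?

g^s mod p:
59^2 = 3481 ≡ 2
59^4 ≡ 2^2 = 4
59^8 ≡ 4^2 = 16
59^16 ≡ 16^2 = 256 ≡ 43
22 = 16 + 4 + 2, so 59^22 ≡ 43·4·2 ≡ 60 (mod 71)
R · y^e mod p:
32^2 = 1024 ≡ 30
32^4 ≡ 30^2 = 900 ≡ 48
32^8 ≡ 48^2 = 2304 ≡ 32
32^16 ≡ 32^2 = 1024 ≡ 30
32^32 ≡ 30^2 = 900 ≡ 48
54 = 32 + 16 + 4 + 2, so 32^54 ≡ 48·30·48·30 ≡ 45 (mod 71)
36·45 = 1620 ≡ 58 (mod 71)
60 ≠ 58; the check fails.

forged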